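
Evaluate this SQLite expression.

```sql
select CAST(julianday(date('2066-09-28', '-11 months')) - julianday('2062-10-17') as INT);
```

Adding -11 months to 2066-09-28 gives 2065-10-28.
14 days remain in October 2062 after the 17th (31 − 17).
Full months from November 2062 through September 2065 contribute their day counts.
Then 28 days into October 2065.
Total: 14 + 30 + 31 + 31 + 28 + 31 + 30 + 31 + 30 + 31 + 31 + 30 + 31 + 30 + 31 + 31 + 29 + 31 + 30 + 31 + 30 + 31 + 31 + 30 + 31 + 30 + 31 + 31 + 28 + 31 + 30 + 31 + 30 + 31 + 31 + 30 + 28 = 1107.

1107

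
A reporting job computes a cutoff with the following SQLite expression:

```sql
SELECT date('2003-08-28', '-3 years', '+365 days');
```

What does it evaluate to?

Adding -3 years to 2003-08-28 gives 2000-08-28.
Applying '+365 days' to 2000-08-28: counting 365 days forward gives 2001-08-28.

2001-08-28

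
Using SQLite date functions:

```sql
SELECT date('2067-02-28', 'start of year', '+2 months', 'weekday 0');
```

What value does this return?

2067-03-06

`start of year` rewinds 2067-02-28 to 2067-01-01.
Adding +2 months to 2067-01-01 gives 2067-03-01.
`weekday 0` advances to the next Sunday; 2067-03-01 is a Tuesday, so it moves forward to 2067-03-06.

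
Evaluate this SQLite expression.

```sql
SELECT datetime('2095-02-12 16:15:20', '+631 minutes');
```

2095-02-13 02:46:20

631 minutes = 10h 31m; +631 minutes from 2095-02-12 16:15:20 is 2095-02-13 02:46:20 (crosses midnight).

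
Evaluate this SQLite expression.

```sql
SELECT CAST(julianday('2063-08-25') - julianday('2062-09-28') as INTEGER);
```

331

2 days remain in September 2062 after the 28th (30 − 28).
Full months from October 2062 through July 2063 contribute their day counts.
Then 25 days into August 2063.
Total: 2 + 31 + 30 + 31 + 31 + 28 + 31 + 30 + 31 + 30 + 31 + 25 = 331.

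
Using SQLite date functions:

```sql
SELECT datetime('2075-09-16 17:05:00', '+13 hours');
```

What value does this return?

2075-09-17 06:05:00

+13 hours from 2075-09-16 17:05:00 is 2075-09-17 06:05:00 (crosses midnight).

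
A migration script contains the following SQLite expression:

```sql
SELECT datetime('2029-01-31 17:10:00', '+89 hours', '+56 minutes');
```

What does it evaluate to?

2029-02-04 11:06:00

+89 hours from 2029-01-31 17:10:00 is 2029-02-04 10:10:00 (crosses midnight).
+56 minutes from 2029-02-04 10:10:00 is 2029-02-04 11:06:00.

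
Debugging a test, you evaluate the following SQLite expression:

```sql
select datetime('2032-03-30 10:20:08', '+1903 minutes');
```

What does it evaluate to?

2032-03-31 18:03:08

1903 minutes = 31h 43m; +1903 minutes from 2032-03-30 10:20:08 is 2032-03-31 18:03:08 (crosses midnight).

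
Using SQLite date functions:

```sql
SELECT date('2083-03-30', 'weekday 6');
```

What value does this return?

`weekday 6` advances to the next Saturday; 2083-03-30 is a Tuesday, so it moves forward to 2083-04-03.

2083-04-03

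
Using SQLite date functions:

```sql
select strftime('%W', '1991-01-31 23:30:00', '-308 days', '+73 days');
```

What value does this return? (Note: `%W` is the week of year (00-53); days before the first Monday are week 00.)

23

First apply '-308 days', '+73 days': 1991-01-31 23:30:00 → 1990-06-10 23:30:00.
1990-06-10 is a Sunday. SQLite's %W counts Mondays since the year started; the result is 23.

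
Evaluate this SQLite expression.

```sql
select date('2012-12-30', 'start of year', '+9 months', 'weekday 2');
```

2012-10-02

`start of year` rewinds 2012-12-30 to 2012-01-01.
Adding +9 months to 2012-01-01 gives 2012-10-01.
`weekday 2` advances to the next Tuesday; 2012-10-01 is a Monday, so it moves forward to 2012-10-02.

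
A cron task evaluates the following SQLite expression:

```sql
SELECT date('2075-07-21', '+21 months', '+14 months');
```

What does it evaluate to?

2078-06-21

Adding +21 months to 2075-07-21 gives 2077-04-21.
Adding +14 months to 2077-04-21 gives 2078-06-21.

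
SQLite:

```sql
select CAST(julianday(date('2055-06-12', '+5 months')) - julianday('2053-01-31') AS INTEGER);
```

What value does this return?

Adding +5 months to 2055-06-12 gives 2055-11-12.
0 days remain in January 2053 after the 31st (31 − 31).
Full months from February 2053 through October 2055 contribute their day counts.
Then 12 days into November 2055.
Total: 0 + 28 + 31 + 30 + 31 + 30 + 31 + 31 + 30 + 31 + 30 + 31 + 31 + 28 + 31 + 30 + 31 + 30 + 31 + 31 + 30 + 31 + 30 + 31 + 31 + 28 + 31 + 30 + 31 + 30 + 31 + 31 + 30 + 31 + 12 = 1015.

1015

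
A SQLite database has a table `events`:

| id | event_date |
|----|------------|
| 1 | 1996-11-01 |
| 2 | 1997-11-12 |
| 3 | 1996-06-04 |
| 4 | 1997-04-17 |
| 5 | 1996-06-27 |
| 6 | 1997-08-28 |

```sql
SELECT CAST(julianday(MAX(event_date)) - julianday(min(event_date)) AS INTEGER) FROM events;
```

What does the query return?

526

MIN = 1996-06-04, MAX = 1997-11-12.
26 days remain in June 1996 after the 4th (30 − 4).
Full months from July 1996 through October 1997 contribute their day counts.
Then 12 days into November 1997.
Total: 26 + 31 + 31 + 30 + 31 + 30 + 31 + 31 + 28 + 31 + 30 + 31 + 30 + 31 + 31 + 30 + 31 + 12 = 526.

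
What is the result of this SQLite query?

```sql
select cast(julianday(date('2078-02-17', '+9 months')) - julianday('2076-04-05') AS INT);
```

Adding +9 months to 2078-02-17 gives 2078-11-17.
25 days remain in April 2076 after the 5th (30 − 5).
Full months from May 2076 through October 2078 contribute their day counts.
Then 17 days into November 2078.
Total: 25 + 31 + 30 + 31 + 31 + 30 + 31 + 30 + 31 + 31 + 28 + 31 + 30 + 31 + 30 + 31 + 31 + 30 + 31 + 30 + 31 + 31 + 28 + 31 + 30 + 31 + 30 + 31 + 31 + 30 + 31 + 17 = 956.

956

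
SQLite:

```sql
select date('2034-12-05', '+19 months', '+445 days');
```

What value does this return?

2037-09-23

Adding +19 months to 2034-12-05 gives 2036-07-05.
Applying '+445 days' to 2036-07-05: counting 445 days forward gives 2037-09-23.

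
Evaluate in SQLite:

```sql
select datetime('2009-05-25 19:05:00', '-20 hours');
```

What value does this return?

-20 hours from 2009-05-25 19:05:00 is 2009-05-24 23:05:00 (crosses midnight).

2009-05-24 23:05:00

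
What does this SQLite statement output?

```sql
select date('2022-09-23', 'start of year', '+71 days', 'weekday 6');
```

2022-03-19

`start of year` rewinds 2022-09-23 to 2022-01-01.
Applying '+71 days' to 2022-01-01: counting 71 days forward gives 2022-03-13.
`weekday 6` advances to the next Saturday; 2022-03-13 is a Sunday, so it moves forward to 2022-03-19.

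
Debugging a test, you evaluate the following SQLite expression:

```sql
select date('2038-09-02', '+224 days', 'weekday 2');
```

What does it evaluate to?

2039-04-19

Applying '+224 days' to 2038-09-02: counting 224 days forward gives 2039-04-14.
`weekday 2` advances to the next Tuesday; 2039-04-14 is a Thursday, so it moves forward to 2039-04-19.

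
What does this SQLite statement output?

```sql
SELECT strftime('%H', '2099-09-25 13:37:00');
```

`%H` extracts the 2-digit hour (00-23): 13.

13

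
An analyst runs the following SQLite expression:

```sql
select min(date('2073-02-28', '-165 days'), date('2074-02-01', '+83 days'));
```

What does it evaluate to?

date('2073-02-28', '-165 days') → 2072-09-16.
date('2074-02-01', '+83 days') → 2074-04-25.
Earlier of the two is 2072-09-16.

2072-09-16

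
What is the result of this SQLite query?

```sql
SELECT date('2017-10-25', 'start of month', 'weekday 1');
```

`start of month` rewinds 2017-10-25 to 2017-10-01.
`weekday 1` advances to the next Monday; 2017-10-01 is a Sunday, so it moves forward to 2017-10-02.

2017-10-02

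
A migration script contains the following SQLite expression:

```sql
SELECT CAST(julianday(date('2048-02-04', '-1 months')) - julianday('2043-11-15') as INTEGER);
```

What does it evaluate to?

1511

Adding -1 month to 2048-02-04 gives 2048-01-04.
15 days remain in November 2043 after the 15th (30 − 15).
Full months from December 2043 through December 2047 contribute their day counts.
Then 4 days into January 2048.
Total: 15 + 31 + 31 + 29 + 31 + 30 + 31 + 30 + 31 + 31 + 30 + 31 + 30 + 31 + 31 + 28 + 31 + 30 + 31 + 30 + 31 + 31 + 30 + 31 + 30 + 31 + 31 + 28 + 31 + 30 + 31 + 30 + 31 + 31 + 30 + 31 + 30 + 31 + 31 + 28 + 31 + 30 + 31 + 30 + 31 + 31 + 30 + 31 + 30 + 31 + 4 = 1511.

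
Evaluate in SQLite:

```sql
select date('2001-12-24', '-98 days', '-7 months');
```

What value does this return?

2001-02-17

Applying '-98 days' to 2001-12-24: counting 98 days back gives 2001-09-17.
Adding -7 months to 2001-09-17 gives 2001-02-17.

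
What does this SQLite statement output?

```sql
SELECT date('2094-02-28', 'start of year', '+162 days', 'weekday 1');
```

2094-06-14

`start of year` rewinds 2094-02-28 to 2094-01-01.
Applying '+162 days' to 2094-01-01: counting 162 days forward gives 2094-06-12.
`weekday 1` advances to the next Monday; 2094-06-12 is a Saturday, so it moves forward to 2094-06-14.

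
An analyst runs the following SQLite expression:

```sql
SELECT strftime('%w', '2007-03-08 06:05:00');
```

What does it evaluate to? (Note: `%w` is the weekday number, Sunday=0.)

2007-03-08 is a Thursday; with Sunday=0 that is 4.

4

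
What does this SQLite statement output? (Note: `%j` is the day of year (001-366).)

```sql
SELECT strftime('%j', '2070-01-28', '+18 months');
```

First apply '+18 months': 2070-01-28 → 2071-07-28.
Day-of-year for 2071-07-28: days since 2071-01-01 inclusive = 209, zero-padded to 209.

209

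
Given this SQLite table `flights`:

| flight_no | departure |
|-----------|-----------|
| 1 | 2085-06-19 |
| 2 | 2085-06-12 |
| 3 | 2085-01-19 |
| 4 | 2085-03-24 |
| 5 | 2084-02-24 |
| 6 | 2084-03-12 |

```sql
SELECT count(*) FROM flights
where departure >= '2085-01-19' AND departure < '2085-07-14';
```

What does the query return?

Rows in [2085-01-19, 2085-07-14): 2085-06-19, 2085-06-12, 2085-01-19, 2085-03-24 → 4 rows.

4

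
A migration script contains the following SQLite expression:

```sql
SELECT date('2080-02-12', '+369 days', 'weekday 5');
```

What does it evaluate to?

2081-02-21

Applying '+369 days' to 2080-02-12: counting 369 days forward gives 2081-02-15.
`weekday 5` advances to the next Friday; 2081-02-15 is a Saturday, so it moves forward to 2081-02-21.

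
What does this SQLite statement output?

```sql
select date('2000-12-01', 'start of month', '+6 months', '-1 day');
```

`start of month` rewinds 2000-12-01 to 2000-12-01.
Adding +6 months to 2000-12-01 gives 2001-06-01.
Going back 1 day from 2001-06-01 reaches 2001-05-31 (last day of May, 31 days).

2001-05-31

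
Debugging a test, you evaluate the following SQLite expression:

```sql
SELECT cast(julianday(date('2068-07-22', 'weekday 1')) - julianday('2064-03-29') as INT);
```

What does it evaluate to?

1577

`weekday 1` advances to the next Monday; 2068-07-22 is a Sunday, so it moves forward to 2068-07-23.
2 days remain in March 2064 after the 29th (31 − 29).
Full months from April 2064 through June 2068 contribute their day counts.
Then 23 days into July 2068.
Total: 2 + 30 + 31 + 30 + 31 + 31 + 30 + 31 + 30 + 31 + 31 + 28 + 31 + 30 + 31 + 30 + 31 + 31 + 30 + 31 + 30 + 31 + 31 + 28 + 31 + 30 + 31 + 30 + 31 + 31 + 30 + 31 + 30 + 31 + 31 + 28 + 31 + 30 + 31 + 30 + 31 + 31 + 30 + 31 + 30 + 31 + 31 + 29 + 31 + 30 + 31 + 30 + 23 = 1577.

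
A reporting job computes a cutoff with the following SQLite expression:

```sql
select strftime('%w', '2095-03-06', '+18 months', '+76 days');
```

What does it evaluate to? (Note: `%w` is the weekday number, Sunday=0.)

First apply '+18 months', '+76 days': 2095-03-06 → 2096-11-21.
2096-11-21 is a Wednesday; with Sunday=0 that is 3.

3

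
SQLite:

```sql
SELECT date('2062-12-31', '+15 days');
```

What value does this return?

2063-01-15

December 2062 has 31 days; 0 remain after the 31st, so 1 days reach 2063-01-01.
Advancing 14 more days within January lands on 2063-01-15.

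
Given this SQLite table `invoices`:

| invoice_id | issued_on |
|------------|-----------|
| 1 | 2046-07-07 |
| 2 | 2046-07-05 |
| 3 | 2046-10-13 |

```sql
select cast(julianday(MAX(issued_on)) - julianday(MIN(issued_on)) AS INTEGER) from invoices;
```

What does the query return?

MIN = 2046-07-05, MAX = 2046-10-13.
26 days remain in July 2046 after the 5th (31 − 5).
August 2046: 31 days.
September 2046: 30 days.
Then 13 days into October 2046.
Total: 26 + 31 + 30 + 13 = 100.

100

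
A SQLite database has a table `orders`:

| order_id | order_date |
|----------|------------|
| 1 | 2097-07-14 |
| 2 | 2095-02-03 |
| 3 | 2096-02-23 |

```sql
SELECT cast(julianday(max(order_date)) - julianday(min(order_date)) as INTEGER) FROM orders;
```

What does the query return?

MIN = 2095-02-03, MAX = 2097-07-14.
25 days remain in February 2095 after the 3rd (28 − 3).
Full months from March 2095 through June 2097 contribute their day counts.
Then 14 days into July 2097.
Total: 25 + 31 + 30 + 31 + 30 + 31 + 31 + 30 + 31 + 30 + 31 + 31 + 29 + 31 + 30 + 31 + 30 + 31 + 31 + 30 + 31 + 30 + 31 + 31 + 28 + 31 + 30 + 31 + 30 + 14 = 892.

892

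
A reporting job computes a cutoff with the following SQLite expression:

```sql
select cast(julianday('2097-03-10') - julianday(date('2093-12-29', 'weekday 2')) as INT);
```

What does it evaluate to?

1167

`weekday 2` advances to the next Tuesday; 2093-12-29 is already a Tuesday, so it stays at 2093-12-29.
2 days remain in December 2093 after the 29th (31 − 29).
Full months from January 2094 through February 2097 contribute their day counts.
Then 10 days into March 2097.
Total: 2 + 31 + 28 + 31 + 30 + 31 + 30 + 31 + 31 + 30 + 31 + 30 + 31 + 31 + 28 + 31 + 30 + 31 + 30 + 31 + 31 + 30 + 31 + 30 + 31 + 31 + 29 + 31 + 30 + 31 + 30 + 31 + 31 + 30 + 31 + 30 + 31 + 31 + 28 + 10 = 1167.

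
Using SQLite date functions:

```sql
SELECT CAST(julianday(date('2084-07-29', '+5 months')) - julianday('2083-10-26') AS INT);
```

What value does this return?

Adding +5 months to 2084-07-29 gives 2084-12-29.
5 days remain in October 2083 after the 26th (31 − 26).
Full months from November 2083 through November 2084 contribute their day counts.
Then 29 days into December 2084.
Total: 5 + 30 + 31 + 31 + 29 + 31 + 30 + 31 + 30 + 31 + 31 + 30 + 31 + 30 + 29 = 430.

430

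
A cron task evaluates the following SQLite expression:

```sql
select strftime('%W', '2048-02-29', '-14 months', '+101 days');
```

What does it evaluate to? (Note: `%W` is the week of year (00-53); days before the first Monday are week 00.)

First apply '-14 months', '+101 days': 2048-02-29 → 2047-04-09.
2047-04-09 is a Tuesday. SQLite's %W counts Mondays since the year started; the result is 14.

14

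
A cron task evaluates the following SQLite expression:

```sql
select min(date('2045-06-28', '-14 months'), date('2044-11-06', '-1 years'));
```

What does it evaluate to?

date('2045-06-28', '-14 months') → 2044-04-28.
date('2044-11-06', '-1 years') → 2043-11-06.
Earlier of the two is 2043-11-06.

2043-11-06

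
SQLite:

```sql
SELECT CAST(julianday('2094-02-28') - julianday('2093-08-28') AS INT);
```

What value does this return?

3 days remain in August 2093 after the 28th (31 − 28).
September 2093: 30 days.
October 2093: 31 days.
November 2093: 30 days.
December 2093: 31 days.
January 2094: 31 days.
Then 28 days into February 2094.
Total: 3 + 30 + 31 + 30 + 31 + 31 + 28 = 184.

184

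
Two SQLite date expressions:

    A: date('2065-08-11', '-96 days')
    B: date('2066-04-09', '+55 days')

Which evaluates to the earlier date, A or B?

A = 2065-05-07.
B = 2066-06-03.
A is earlier.

A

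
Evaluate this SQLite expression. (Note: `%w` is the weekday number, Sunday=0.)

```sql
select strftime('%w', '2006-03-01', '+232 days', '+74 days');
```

First apply '+232 days', '+74 days': 2006-03-01 → 2007-01-01.
2007-01-01 is a Monday; with Sunday=0 that is 1.

1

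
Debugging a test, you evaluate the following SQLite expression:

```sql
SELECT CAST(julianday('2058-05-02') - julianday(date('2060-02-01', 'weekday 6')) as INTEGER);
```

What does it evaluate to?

`weekday 6` advances to the next Saturday; 2060-02-01 is a Sunday, so it moves forward to 2060-02-07.
29 days remain in May 2058 after the 2nd (31 − 2).
Full months from June 2058 through January 2060 contribute their day counts.
Then 7 days into February 2060.
Total: 29 + 30 + 31 + 31 + 30 + 31 + 30 + 31 + 31 + 28 + 31 + 30 + 31 + 30 + 31 + 31 + 30 + 31 + 30 + 31 + 31 + 7 = 646.
The subtraction is earlier − later, so the result is −646 → -646.

-646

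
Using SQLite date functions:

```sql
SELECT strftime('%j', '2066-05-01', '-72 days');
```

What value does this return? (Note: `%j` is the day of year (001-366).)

First apply '-72 days': 2066-05-01 → 2066-02-18.
Day-of-year for 2066-02-18: days since 2066-01-01 inclusive = 49, zero-padded to 049.

049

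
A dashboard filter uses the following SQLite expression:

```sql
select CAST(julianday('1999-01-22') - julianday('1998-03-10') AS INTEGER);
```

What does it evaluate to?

21 days remain in March 1998 after the 10th (31 − 10).
Full months from April 1998 through December 1998 contribute their day counts.
Then 22 days into January 1999.
Total: 21 + 30 + 31 + 30 + 31 + 31 + 30 + 31 + 30 + 31 + 22 = 318.

318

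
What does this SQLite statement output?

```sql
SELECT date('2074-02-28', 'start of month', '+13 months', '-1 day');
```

2075-02-28

`start of month` rewinds 2074-02-28 to 2074-02-01.
Adding +13 months to 2074-02-01 gives 2075-03-01.
Going back 1 day from 2075-03-01 reaches 2075-02-28 (last day of February, 28 days).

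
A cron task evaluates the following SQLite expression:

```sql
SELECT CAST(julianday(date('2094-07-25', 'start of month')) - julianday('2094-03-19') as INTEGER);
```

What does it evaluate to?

`start of month` rewinds 2094-07-25 to 2094-07-01.
12 days remain in March 2094 after the 19th (31 − 19).
April 2094: 30 days.
May 2094: 31 days.
June 2094: 30 days.
Then 1 day into July 2094.
Total: 12 + 30 + 31 + 30 + 1 = 104.

104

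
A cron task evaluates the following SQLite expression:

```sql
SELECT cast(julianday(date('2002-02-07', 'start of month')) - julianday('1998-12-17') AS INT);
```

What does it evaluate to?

`start of month` rewinds 2002-02-07 to 2002-02-01.
14 days remain in December 1998 after the 17th (31 − 17).
Full months from January 1999 through January 2002 contribute their day counts.
Then 1 day into February 2002.
Total: 14 + 31 + 28 + 31 + 30 + 31 + 30 + 31 + 31 + 30 + 31 + 30 + 31 + 31 + 29 + 31 + 30 + 31 + 30 + 31 + 31 + 30 + 31 + 30 + 31 + 31 + 28 + 31 + 30 + 31 + 30 + 31 + 31 + 30 + 31 + 30 + 31 + 31 + 1 = 1142.

1142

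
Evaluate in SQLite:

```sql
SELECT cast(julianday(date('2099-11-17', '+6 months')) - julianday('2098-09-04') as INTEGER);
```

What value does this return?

Adding +6 months to 2099-11-17 gives 2100-05-17.
26 days remain in September 2098 after the 4th (30 − 4).
Full months from October 2098 through April 2100 contribute their day counts.
Then 17 days into May 2100.
Total: 26 + 31 + 30 + 31 + 31 + 28 + 31 + 30 + 31 + 30 + 31 + 31 + 30 + 31 + 30 + 31 + 31 + 28 + 31 + 30 + 17 = 620.

620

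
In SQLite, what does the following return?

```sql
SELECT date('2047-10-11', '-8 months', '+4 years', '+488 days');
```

Adding -8 months to 2047-10-11 gives 2047-02-11.
Adding +4 years to 2047-02-11 gives 2051-02-11.
Applying '+488 days' to 2051-02-11: counting 488 days forward gives 2052-06-13.

2052-06-13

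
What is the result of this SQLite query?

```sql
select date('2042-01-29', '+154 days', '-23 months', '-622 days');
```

2038-11-19

Applying '+154 days' to 2042-01-29: counting 154 days forward gives 2042-07-02.
Adding -23 months to 2042-07-02 gives 2040-08-02.
Applying '-622 days' to 2040-08-02: counting 622 days back gives 2038-11-19.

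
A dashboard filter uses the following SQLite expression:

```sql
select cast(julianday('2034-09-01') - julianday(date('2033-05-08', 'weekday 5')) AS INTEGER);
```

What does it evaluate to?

`weekday 5` advances to the next Friday; 2033-05-08 is a Sunday, so it moves forward to 2033-05-13.
18 days remain in May 2033 after the 13th (31 − 13).
Full months from June 2033 through August 2034 contribute their day counts.
Then 1 day into September 2034.
Total: 18 + 30 + 31 + 31 + 30 + 31 + 30 + 31 + 31 + 28 + 31 + 30 + 31 + 30 + 31 + 31 + 1 = 476.

476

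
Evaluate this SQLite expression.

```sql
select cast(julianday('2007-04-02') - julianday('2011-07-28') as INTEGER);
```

28 days remain in April 2007 after the 2nd (30 − 2).
Full months from May 2007 through June 2011 contribute their day counts.
Then 28 days into July 2011.
Total: 28 + 31 + 30 + 31 + 31 + 30 + 31 + 30 + 31 + 31 + 29 + 31 + 30 + 31 + 30 + 31 + 31 + 30 + 31 + 30 + 31 + 31 + 28 + 31 + 30 + 31 + 30 + 31 + 31 + 30 + 31 + 30 + 31 + 31 + 28 + 31 + 30 + 31 + 30 + 31 + 31 + 30 + 31 + 30 + 31 + 31 + 28 + 31 + 30 + 31 + 30 + 28 = 1578.
The subtraction is earlier − later, so the result is −1578 → -1578.

-1578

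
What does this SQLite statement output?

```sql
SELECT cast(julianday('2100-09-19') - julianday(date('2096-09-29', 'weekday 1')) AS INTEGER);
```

1448

`weekday 1` advances to the next Monday; 2096-09-29 is a Saturday, so it moves forward to 2096-10-01.
30 days remain in October 2096 after the 1st (31 − 1).
Full months from November 2096 through August 2100 contribute their day counts.
Then 19 days into September 2100.
Total: 30 + 30 + 31 + 31 + 28 + 31 + 30 + 31 + 30 + 31 + 31 + 30 + 31 + 30 + 31 + 31 + 28 + 31 + 30 + 31 + 30 + 31 + 31 + 30 + 31 + 30 + 31 + 31 + 28 + 31 + 30 + 31 + 30 + 31 + 31 + 30 + 31 + 30 + 31 + 31 + 28 + 31 + 30 + 31 + 30 + 31 + 31 + 19 = 1448.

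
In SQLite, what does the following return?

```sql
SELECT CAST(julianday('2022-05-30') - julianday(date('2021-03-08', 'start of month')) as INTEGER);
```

`start of month` rewinds 2021-03-08 to 2021-03-01.
30 days remain in March 2021 after the 1st (31 − 1).
Full months from April 2021 through April 2022 contribute their day counts.
Then 30 days into May 2022.
Total: 30 + 30 + 31 + 30 + 31 + 31 + 30 + 31 + 30 + 31 + 31 + 28 + 31 + 30 + 30 = 455.

455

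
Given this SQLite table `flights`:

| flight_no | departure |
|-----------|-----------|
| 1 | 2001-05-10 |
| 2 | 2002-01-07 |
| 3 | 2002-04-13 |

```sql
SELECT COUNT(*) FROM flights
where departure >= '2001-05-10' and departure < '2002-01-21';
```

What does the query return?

Rows in [2001-05-10, 2002-01-21): 2001-05-10, 2002-01-07 → 2 rows.

2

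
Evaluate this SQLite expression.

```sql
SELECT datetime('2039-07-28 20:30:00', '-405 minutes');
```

2039-07-28 13:45:00

405 minutes = 6h 45m; -405 minutes from 2039-07-28 20:30:00 is 2039-07-28 13:45:00.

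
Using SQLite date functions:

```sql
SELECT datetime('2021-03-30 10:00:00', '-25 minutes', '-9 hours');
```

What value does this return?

-25 minutes from 2021-03-30 10:00:00 is 2021-03-30 09:35:00.
-9 hours from 2021-03-30 09:35:00 is 2021-03-30 00:35:00.

2021-03-30 00:35:00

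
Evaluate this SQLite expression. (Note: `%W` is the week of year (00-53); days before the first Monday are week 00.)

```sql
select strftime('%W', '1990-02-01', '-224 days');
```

First apply '-224 days': 1990-02-01 → 1989-06-22.
1989-06-22 is a Thursday. SQLite's %W counts Mondays since the year started; the result is 25.

25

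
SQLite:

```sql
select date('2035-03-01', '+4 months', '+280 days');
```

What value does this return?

2036-04-06

Adding +4 months to 2035-03-01 gives 2035-07-01.
Applying '+280 days' to 2035-07-01: counting 280 days forward gives 2036-04-06.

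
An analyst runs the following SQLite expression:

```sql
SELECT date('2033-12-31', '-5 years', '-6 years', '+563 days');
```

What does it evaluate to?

Adding -5 years to 2033-12-31 gives 2028-12-31.
Adding -6 years to 2028-12-31 gives 2022-12-31.
Applying '+563 days' to 2022-12-31: counting 563 days forward gives 2024-07-16.

2024-07-16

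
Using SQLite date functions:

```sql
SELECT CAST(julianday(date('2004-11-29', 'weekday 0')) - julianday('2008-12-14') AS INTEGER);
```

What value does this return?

-1470

`weekday 0` advances to the next Sunday; 2004-11-29 is a Monday, so it moves forward to 2004-12-05.
26 days remain in December 2004 after the 5th (31 − 5).
Full months from January 2005 through November 2008 contribute their day counts.
Then 14 days into December 2008.
Total: 26 + 31 + 28 + 31 + 30 + 31 + 30 + 31 + 31 + 30 + 31 + 30 + 31 + 31 + 28 + 31 + 30 + 31 + 30 + 31 + 31 + 30 + 31 + 30 + 31 + 31 + 28 + 31 + 30 + 31 + 30 + 31 + 31 + 30 + 31 + 30 + 31 + 31 + 29 + 31 + 30 + 31 + 30 + 31 + 31 + 30 + 31 + 30 + 14 = 1470.
The subtraction is earlier − later, so the result is −1470 → -1470.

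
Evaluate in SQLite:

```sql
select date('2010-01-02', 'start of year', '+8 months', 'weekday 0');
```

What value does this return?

`start of year` rewinds 2010-01-02 to 2010-01-01.
Adding +8 months to 2010-01-01 gives 2010-09-01.
`weekday 0` advances to the next Sunday; 2010-09-01 is a Wednesday, so it moves forward to 2010-09-05.

2010-09-05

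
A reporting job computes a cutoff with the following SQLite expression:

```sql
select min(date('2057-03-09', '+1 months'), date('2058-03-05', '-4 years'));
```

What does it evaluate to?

date('2057-03-09', '+1 months') → 2057-04-09.
date('2058-03-05', '-4 years') → 2054-03-05.
Earlier of the two is 2054-03-05.

2054-03-05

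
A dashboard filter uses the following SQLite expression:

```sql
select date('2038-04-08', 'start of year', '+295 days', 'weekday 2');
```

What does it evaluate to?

`start of year` rewinds 2038-04-08 to 2038-01-01.
Applying '+295 days' to 2038-01-01: counting 295 days forward gives 2038-10-23.
`weekday 2` advances to the next Tuesday; 2038-10-23 is a Saturday, so it moves forward to 2038-10-26.

2038-10-26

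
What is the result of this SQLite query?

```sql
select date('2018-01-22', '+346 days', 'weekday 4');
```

Applying '+346 days' to 2018-01-22: counting 346 days forward gives 2019-01-03.
`weekday 4` advances to the next Thursday; 2019-01-03 is already a Thursday, so it stays at 2019-01-03.

2019-01-03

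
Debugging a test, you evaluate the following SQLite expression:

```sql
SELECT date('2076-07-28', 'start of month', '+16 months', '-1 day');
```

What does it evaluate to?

2077-10-31

`start of month` rewinds 2076-07-28 to 2076-07-01.
Adding +16 months to 2076-07-01 gives 2077-11-01.
Going back 1 day from 2077-11-01 reaches 2077-10-31 (last day of October, 31 days).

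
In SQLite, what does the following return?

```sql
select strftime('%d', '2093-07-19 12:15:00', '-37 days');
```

First apply '-37 days': 2093-07-19 12:15:00 → 2093-06-12 12:15:00.
`%d` extracts the 2-digit day of month: 12.

12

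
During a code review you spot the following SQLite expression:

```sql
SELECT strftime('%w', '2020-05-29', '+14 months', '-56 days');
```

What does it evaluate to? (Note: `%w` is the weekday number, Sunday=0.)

4

First apply '+14 months', '-56 days': 2020-05-29 → 2021-06-03.
2021-06-03 is a Thursday; with Sunday=0 that is 4.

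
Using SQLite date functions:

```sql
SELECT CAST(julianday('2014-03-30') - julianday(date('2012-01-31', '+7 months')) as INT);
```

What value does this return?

576

Adding +7 months to 2012-01-31 gives 2012-08-31.
0 days remain in August 2012 after the 31st (31 − 31).
Full months from September 2012 through February 2014 contribute their day counts.
Then 30 days into March 2014.
Total: 0 + 30 + 31 + 30 + 31 + 31 + 28 + 31 + 30 + 31 + 30 + 31 + 31 + 30 + 31 + 30 + 31 + 31 + 28 + 30 = 576.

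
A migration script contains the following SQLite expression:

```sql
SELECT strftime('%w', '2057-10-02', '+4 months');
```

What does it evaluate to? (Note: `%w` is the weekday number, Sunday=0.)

6

First apply '+4 months': 2057-10-02 → 2058-02-02.
2058-02-02 is a Saturday; with Sunday=0 that is 6.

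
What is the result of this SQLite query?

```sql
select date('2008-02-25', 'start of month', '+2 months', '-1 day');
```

`start of month` rewinds 2008-02-25 to 2008-02-01.
Adding +2 months to 2008-02-01 gives 2008-04-01.
Going back 1 day from 2008-04-01 reaches 2008-03-31 (last day of March, 31 days).

2008-03-31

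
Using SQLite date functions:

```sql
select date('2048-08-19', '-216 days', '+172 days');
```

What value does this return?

2048-07-06

Applying '-216 days' to 2048-08-19: counting 216 days back gives 2048-01-16.
Applying '+172 days' to 2048-01-16: counting 172 days forward gives 2048-07-06.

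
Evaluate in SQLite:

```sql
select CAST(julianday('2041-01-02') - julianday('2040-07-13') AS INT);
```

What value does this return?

173

18 days remain in July 2040 after the 13th (31 − 13).
August 2040: 31 days.
September 2040: 30 days.
October 2040: 31 days.
November 2040: 30 days.
December 2040: 31 days.
Then 2 days into January 2041.
Total: 18 + 31 + 30 + 31 + 30 + 31 + 2 = 173.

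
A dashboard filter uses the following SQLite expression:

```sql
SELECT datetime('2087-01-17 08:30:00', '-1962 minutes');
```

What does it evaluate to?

2087-01-15 23:48:00

1962 minutes = 32h 42m; -1962 minutes from 2087-01-17 08:30:00 is 2087-01-15 23:48:00 (crosses midnight).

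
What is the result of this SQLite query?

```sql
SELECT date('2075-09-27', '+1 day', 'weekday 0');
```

2075-09-29

Advancing 1 more day within September lands on 2075-09-28.
`weekday 0` advances to the next Sunday; 2075-09-28 is a Saturday, so it moves forward to 2075-09-29.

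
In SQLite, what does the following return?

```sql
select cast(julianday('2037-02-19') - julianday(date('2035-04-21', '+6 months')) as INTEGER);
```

487

Adding +6 months to 2035-04-21 gives 2035-10-21.
10 days remain in October 2035 after the 21st (31 − 21).
Full months from November 2035 through January 2037 contribute their day counts.
Then 19 days into February 2037.
Total: 10 + 30 + 31 + 31 + 29 + 31 + 30 + 31 + 30 + 31 + 31 + 30 + 31 + 30 + 31 + 31 + 19 = 487.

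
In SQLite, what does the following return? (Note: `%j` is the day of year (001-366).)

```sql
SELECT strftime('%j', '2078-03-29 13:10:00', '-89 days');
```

First apply '-89 days': 2078-03-29 13:10:00 → 2077-12-30 13:10:00.
Day-of-year for 2077-12-30: days since 2077-01-01 inclusive = 364, zero-padded to 364.

364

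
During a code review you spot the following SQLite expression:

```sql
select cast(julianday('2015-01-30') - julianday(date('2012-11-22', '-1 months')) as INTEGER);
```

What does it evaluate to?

830

Adding -1 month to 2012-11-22 gives 2012-10-22.
9 days remain in October 2012 after the 22nd (31 − 22).
Full months from November 2012 through December 2014 contribute their day counts.
Then 30 days into January 2015.
Total: 9 + 30 + 31 + 31 + 28 + 31 + 30 + 31 + 30 + 31 + 31 + 30 + 31 + 30 + 31 + 31 + 28 + 31 + 30 + 31 + 30 + 31 + 31 + 30 + 31 + 30 + 31 + 30 = 830.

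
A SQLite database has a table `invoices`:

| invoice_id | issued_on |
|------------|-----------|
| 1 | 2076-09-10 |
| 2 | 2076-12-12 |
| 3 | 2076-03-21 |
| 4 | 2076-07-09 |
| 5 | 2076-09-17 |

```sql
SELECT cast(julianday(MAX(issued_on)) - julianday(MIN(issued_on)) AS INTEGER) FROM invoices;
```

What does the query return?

MIN = 2076-03-21, MAX = 2076-12-12.
10 days remain in March 2076 after the 21st (31 − 21).
Full months from April 2076 through November 2076 contribute their day counts.
Then 12 days into December 2076.
Total: 10 + 30 + 31 + 30 + 31 + 31 + 30 + 31 + 30 + 12 = 266.

266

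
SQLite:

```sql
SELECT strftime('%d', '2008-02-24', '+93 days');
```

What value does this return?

27

First apply '+93 days': 2008-02-24 → 2008-05-27.
`%d` extracts the 2-digit day of month: 27.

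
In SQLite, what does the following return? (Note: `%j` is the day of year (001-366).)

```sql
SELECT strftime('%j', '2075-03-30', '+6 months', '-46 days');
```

227

First apply '+6 months', '-46 days': 2075-03-30 → 2075-08-15.
Day-of-year for 2075-08-15: days since 2075-01-01 inclusive = 227, zero-padded to 227.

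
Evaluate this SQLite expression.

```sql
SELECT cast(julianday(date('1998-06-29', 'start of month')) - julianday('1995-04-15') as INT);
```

1143

`start of month` rewinds 1998-06-29 to 1998-06-01.
15 days remain in April 1995 after the 15th (30 − 15).
Full months from May 1995 through May 1998 contribute their day counts.
Then 1 day into June 1998.
Total: 15 + 31 + 30 + 31 + 31 + 30 + 31 + 30 + 31 + 31 + 29 + 31 + 30 + 31 + 30 + 31 + 31 + 30 + 31 + 30 + 31 + 31 + 28 + 31 + 30 + 31 + 30 + 31 + 31 + 30 + 31 + 30 + 31 + 31 + 28 + 31 + 30 + 31 + 1 = 1143.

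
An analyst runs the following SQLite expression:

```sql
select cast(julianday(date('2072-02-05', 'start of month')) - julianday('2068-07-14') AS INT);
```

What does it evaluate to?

`start of month` rewinds 2072-02-05 to 2072-02-01.
17 days remain in July 2068 after the 14th (31 − 14).
Full months from August 2068 through January 2072 contribute their day counts.
Then 1 day into February 2072.
Total: 17 + 31 + 30 + 31 + 30 + 31 + 31 + 28 + 31 + 30 + 31 + 30 + 31 + 31 + 30 + 31 + 30 + 31 + 31 + 28 + 31 + 30 + 31 + 30 + 31 + 31 + 30 + 31 + 30 + 31 + 31 + 28 + 31 + 30 + 31 + 30 + 31 + 31 + 30 + 31 + 30 + 31 + 31 + 1 = 1297.

1297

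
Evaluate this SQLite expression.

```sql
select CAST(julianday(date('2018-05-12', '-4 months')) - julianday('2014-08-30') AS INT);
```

Adding -4 months to 2018-05-12 gives 2018-01-12.
1 day remains in August 2014 after the 30th (31 − 30).
Full months from September 2014 through December 2017 contribute their day counts.
Then 12 days into January 2018.
Total: 1 + 30 + 31 + 30 + 31 + 31 + 28 + 31 + 30 + 31 + 30 + 31 + 31 + 30 + 31 + 30 + 31 + 31 + 29 + 31 + 30 + 31 + 30 + 31 + 31 + 30 + 31 + 30 + 31 + 31 + 28 + 31 + 30 + 31 + 30 + 31 + 31 + 30 + 31 + 30 + 31 + 12 = 1231.

1231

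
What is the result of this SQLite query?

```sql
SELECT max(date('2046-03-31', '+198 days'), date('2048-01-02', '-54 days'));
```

2047-11-09

date('2046-03-31', '+198 days') → 2046-10-15.
date('2048-01-02', '-54 days') → 2047-11-09.
Later of the two is 2047-11-09.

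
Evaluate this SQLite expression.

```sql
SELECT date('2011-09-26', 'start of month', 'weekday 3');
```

2011-09-07

`start of month` rewinds 2011-09-26 to 2011-09-01.
`weekday 3` advances to the next Wednesday; 2011-09-01 is a Thursday, so it moves forward to 2011-09-07.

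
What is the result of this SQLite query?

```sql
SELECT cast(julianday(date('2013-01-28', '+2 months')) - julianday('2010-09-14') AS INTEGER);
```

926

Adding +2 months to 2013-01-28 gives 2013-03-28.
16 days remain in September 2010 after the 14th (30 − 14).
Full months from October 2010 through February 2013 contribute their day counts.
Then 28 days into March 2013.
Total: 16 + 31 + 30 + 31 + 31 + 28 + 31 + 30 + 31 + 30 + 31 + 31 + 30 + 31 + 30 + 31 + 31 + 29 + 31 + 30 + 31 + 30 + 31 + 31 + 30 + 31 + 30 + 31 + 31 + 28 + 28 = 926.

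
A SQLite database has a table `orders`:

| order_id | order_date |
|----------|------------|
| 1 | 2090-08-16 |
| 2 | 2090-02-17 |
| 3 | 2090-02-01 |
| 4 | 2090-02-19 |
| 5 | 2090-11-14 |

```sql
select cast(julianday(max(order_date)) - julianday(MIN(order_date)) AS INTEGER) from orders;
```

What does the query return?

286

MIN = 2090-02-01, MAX = 2090-11-14.
27 days remain in February 2090 after the 1st (28 − 1).
Full months from March 2090 through October 2090 contribute their day counts.
Then 14 days into November 2090.
Total: 27 + 31 + 30 + 31 + 30 + 31 + 31 + 30 + 31 + 14 = 286.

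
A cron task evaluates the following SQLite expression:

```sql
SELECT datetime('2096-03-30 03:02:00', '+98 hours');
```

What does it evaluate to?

+98 hours from 2096-03-30 03:02:00 is 2096-04-03 05:02:00 (crosses midnight).

2096-04-03 05:02:00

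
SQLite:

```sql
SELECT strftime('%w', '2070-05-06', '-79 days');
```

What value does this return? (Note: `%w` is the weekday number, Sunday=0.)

First apply '-79 days': 2070-05-06 → 2070-02-16.
2070-02-16 is a Sunday; with Sunday=0 that is 0.

0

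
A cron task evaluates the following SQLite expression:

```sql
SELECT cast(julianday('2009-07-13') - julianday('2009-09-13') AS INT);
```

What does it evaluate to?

-62

18 days remain in July 2009 after the 13th (31 − 13).
August 2009: 31 days.
Then 13 days into September 2009.
Total: 18 + 31 + 13 = 62.
The subtraction is earlier − later, so the result is −62 → -62.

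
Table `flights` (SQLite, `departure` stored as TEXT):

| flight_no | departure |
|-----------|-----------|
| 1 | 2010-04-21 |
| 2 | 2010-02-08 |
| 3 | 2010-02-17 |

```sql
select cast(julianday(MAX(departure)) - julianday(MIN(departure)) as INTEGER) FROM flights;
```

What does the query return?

MIN = 2010-02-08, MAX = 2010-04-21.
20 days remain in February 2010 after the 8th (28 − 8).
March 2010: 31 days.
Then 21 days into April 2010.
Total: 20 + 31 + 21 = 72.

72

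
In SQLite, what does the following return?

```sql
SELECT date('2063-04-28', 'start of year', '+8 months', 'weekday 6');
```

`start of year` rewinds 2063-04-28 to 2063-01-01.
Adding +8 months to 2063-01-01 gives 2063-09-01.
`weekday 6` advances to the next Saturday; 2063-09-01 is already a Saturday, so it stays at 2063-09-01.

2063-09-01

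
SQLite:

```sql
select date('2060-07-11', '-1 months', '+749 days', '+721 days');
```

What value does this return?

Adding -1 month to 2060-07-11 gives 2060-06-11.
Applying '+749 days' to 2060-06-11: counting 749 days forward gives 2062-06-30.
Applying '+721 days' to 2062-06-30: counting 721 days forward gives 2064-06-20.

2064-06-20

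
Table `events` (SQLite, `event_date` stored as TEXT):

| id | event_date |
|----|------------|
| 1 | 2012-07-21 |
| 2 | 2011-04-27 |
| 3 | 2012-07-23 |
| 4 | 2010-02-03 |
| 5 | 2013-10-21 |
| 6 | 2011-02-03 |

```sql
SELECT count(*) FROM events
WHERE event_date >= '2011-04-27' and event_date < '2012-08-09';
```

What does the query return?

3

Rows in [2011-04-27, 2012-08-09): 2012-07-21, 2011-04-27, 2012-07-23 → 3 rows.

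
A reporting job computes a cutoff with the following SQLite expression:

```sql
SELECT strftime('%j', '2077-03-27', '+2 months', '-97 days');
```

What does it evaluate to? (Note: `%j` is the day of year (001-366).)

First apply '+2 months', '-97 days': 2077-03-27 → 2077-02-19.
Day-of-year for 2077-02-19: days since 2077-01-01 inclusive = 50, zero-padded to 050.

050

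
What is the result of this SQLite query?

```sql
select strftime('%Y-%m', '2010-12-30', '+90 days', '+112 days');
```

First apply '+90 days', '+112 days': 2010-12-30 → 2011-07-20.
`%Y-%m` extracts the year-month: 2011-07.

2011-07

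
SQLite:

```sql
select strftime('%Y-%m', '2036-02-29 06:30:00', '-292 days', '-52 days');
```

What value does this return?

First apply '-292 days', '-52 days': 2036-02-29 06:30:00 → 2035-03-22 06:30:00.
`%Y-%m` extracts the year-month: 2035-03.

2035-03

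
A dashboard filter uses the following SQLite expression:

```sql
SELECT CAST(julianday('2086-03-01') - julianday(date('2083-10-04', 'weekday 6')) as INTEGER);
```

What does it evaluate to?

`weekday 6` advances to the next Saturday; 2083-10-04 is a Monday, so it moves forward to 2083-10-09.
22 days remain in October 2083 after the 9th (31 − 9).
Full months from November 2083 through February 2086 contribute their day counts.
Then 1 day into March 2086.
Total: 22 + 30 + 31 + 31 + 29 + 31 + 30 + 31 + 30 + 31 + 31 + 30 + 31 + 30 + 31 + 31 + 28 + 31 + 30 + 31 + 30 + 31 + 31 + 30 + 31 + 30 + 31 + 31 + 28 + 1 = 874.

874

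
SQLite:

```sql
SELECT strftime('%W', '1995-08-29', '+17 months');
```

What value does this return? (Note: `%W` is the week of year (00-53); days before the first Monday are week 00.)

First apply '+17 months': 1995-08-29 → 1997-01-29.
1997-01-29 is a Wednesday. SQLite's %W counts Mondays since the year started; the result is 04.

04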